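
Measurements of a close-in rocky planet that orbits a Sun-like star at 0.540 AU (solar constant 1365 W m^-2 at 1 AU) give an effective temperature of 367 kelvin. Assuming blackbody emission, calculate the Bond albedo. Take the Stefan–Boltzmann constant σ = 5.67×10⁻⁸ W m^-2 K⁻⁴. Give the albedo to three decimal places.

Irradiance scales as 1/d², so S = 1365 W m^-2 × (1/0.540)² = 4681 W m^-2.
Energy balance: S(1−α)/4 = σT⁴, so 1−α = 4σT⁴/S.
σT⁴ = 1029 W m^-2, so 4σT⁴ = 4114 W m^-2.
1−α = 4114/4681 = 0.8789, so α = 0.1211.

0.121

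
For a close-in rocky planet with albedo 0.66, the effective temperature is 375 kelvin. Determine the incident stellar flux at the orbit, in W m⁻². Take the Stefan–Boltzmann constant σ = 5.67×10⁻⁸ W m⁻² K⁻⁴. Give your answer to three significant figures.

Invert the energy balance for S: S = 4σT⁴/(1−α).
The emitted flux is σT⁴ = 1121 W m⁻².
So S = 4×1121/(1−0.66) = 13190 W m⁻².

13200 W m⁻²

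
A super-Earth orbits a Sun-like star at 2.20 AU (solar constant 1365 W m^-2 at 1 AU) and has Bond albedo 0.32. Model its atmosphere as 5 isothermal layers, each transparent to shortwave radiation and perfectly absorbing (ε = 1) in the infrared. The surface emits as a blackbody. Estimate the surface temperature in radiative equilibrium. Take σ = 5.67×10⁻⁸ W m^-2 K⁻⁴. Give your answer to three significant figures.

Irradiance scales as 1/d², so S = 1365 W m^-2 × (1/2.20)² = 282.0 W m^-2.
OLR = S(1−α)/4 = 47.94 W m^-2; the top layer radiates at T_e = 170.5 K.
Layer-by-layer balance gives σT_s⁴ = (N+1)σT_e⁴, so T_s = 6^¼·170.5 = 266.9 K.

267 K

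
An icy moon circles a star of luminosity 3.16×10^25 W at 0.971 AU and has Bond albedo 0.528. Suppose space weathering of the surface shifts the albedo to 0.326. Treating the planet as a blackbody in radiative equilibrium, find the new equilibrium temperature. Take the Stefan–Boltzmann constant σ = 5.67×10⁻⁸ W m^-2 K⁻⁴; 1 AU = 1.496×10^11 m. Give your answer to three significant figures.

137 K

d = 0.971 × 1.496×10^11 m = 1.453×10^11 m.
S = L/(4πd²) = 119.2 W m^-2.
With the new albedo, S(1−α₂)/4 = 20.08 W m^-2, so T₂ = 137.2 K.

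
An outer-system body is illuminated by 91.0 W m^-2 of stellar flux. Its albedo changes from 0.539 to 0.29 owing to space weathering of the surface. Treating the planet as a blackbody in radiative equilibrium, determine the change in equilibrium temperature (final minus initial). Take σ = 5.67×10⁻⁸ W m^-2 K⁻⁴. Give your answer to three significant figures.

13.3 K

Before: T₁ = [91.00·0.461/(4σ)]^(1/4) = 116.6 K.
With α = 0.29, T₂ = 129.9 K.
Change: 129.9 − 116.6 = 13.30 K.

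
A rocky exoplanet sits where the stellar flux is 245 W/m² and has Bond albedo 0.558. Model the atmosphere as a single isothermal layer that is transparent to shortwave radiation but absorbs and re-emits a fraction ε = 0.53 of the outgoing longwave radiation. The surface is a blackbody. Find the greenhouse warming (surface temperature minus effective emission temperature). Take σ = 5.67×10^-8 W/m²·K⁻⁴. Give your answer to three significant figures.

Effective emission temperature (TOA balance): σT_e⁴ = S(1−α)/4 = 27.07 W/m² → T_e = 147.8 K.
The surface balance (absorbed SW + ε·downward IR = σT_s⁴) with T_a⁴ = T_s⁴/2 reduces to T_s = T_e·[2/(2−ε)]^¼ = 159.6 K.
T_s − T_e = 159.6 − 147.8 = 11.83 K.

11.8 K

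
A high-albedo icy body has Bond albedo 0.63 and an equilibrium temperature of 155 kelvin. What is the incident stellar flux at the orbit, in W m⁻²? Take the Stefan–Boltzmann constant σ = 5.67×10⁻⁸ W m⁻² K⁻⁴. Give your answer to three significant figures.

Invert the energy balance for S: S = 4σT⁴/(1−α).
σT⁴ = 5.67×10⁻⁸·(155)⁴ = 32.73 W m⁻².
So S = 4×32.73/(1−0.63) = 353.8 W m⁻².

354 W m⁻²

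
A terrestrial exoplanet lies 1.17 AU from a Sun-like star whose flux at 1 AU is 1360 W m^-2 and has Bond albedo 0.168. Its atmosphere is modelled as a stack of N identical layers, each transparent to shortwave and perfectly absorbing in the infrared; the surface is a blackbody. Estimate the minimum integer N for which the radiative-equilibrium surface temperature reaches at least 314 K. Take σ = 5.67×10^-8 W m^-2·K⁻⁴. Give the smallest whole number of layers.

Flux at the orbit: S = 1360/(1.17)² = 993.5 W m^-2.
OLR = S(1−α)/4 = 206.6 W m^-2; the top layer radiates at T_e = 245.7 K.
Need (N+1)T_e⁴ ≥ T_s⁴, i.e. N+1 ≥ (314/245.7)⁴ = 2.667.
Rounding up, N = 2.

2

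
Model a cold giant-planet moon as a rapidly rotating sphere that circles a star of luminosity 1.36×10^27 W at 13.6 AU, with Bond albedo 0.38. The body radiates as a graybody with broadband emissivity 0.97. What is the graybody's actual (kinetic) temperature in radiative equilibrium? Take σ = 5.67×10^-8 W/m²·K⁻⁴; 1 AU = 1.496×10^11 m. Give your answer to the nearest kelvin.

d = 13.6 × 1.496×10^11 m = 2.035×10^12 m.
Flux at the orbit: S = L/(4πd²) = 1.36×10^27/(4π·(2.03×10^12)²) = 26.14 W/m².
Absorbed flux (global mean): S(1−α)/4 = 26.14·0.62/4 = 4.052 W/m².
Radiative balance εσT⁴ = 4.052 gives T = [4.052/(0.97·σ)]^(1/4) = 92.65 K.

93 K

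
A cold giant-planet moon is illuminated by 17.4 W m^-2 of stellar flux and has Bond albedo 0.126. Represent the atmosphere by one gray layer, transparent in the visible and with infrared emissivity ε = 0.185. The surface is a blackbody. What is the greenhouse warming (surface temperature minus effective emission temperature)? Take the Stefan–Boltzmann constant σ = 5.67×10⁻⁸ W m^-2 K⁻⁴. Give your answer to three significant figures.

At the top of the atmosphere, σT_e⁴ = S(1−α)/4 = 3.802 W m^-2, giving T_e = 90.49 K.
For a single slab of emissivity ε, T_s⁴ = 2T_e⁴/(2−ε); thus T_s = 90.49·(1.102)^(1/4) = 92.71 K.
The atmosphere warms the surface by 2.223 K.

2.22 K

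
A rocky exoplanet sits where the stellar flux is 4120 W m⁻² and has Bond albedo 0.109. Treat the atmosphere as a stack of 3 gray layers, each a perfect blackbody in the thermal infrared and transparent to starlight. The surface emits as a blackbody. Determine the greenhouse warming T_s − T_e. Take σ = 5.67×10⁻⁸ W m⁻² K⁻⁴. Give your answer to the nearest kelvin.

148 K

Top-of-atmosphere balance: σT_e⁴ = S(1−α)/4 = 917.7 W m⁻² → T_e = 356.7 K.
T_s = (N+1)^(1/4)·T_e = 504.4 K.
Warming: T_s − T_e = 147.7 K.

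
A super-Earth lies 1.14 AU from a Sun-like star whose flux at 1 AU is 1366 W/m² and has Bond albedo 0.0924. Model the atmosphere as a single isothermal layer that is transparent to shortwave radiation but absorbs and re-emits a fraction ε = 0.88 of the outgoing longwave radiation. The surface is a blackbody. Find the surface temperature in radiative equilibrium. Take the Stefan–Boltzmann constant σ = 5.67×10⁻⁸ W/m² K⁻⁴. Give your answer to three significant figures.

Flux at the orbit: S = 1366/(1.14)² = 1051 W/m².
The planet radiates to space at T_e = [S(1−α)/(4σ)]^(1/4) = 254.7 K.
Surface balance with a leaky layer gives σT_s⁴ = σT_e⁴·2/(2−ε), so T_s = T_e·[2/(2−0.88)]^(1/4) = 294.4 K.

294 K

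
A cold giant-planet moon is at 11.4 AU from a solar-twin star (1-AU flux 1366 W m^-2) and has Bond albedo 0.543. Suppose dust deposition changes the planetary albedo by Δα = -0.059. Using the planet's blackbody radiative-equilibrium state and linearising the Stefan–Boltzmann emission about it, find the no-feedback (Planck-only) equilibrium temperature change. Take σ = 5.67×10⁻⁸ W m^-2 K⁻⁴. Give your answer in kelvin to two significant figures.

2.2 K

Irradiance scales as 1/d², so S = 1366 W m^-2 × (1/11.4)² = 10.51 W m^-2.
Unperturbed T_e = [10.51·(1−0.543)/(4σ)]^¼ = 67.84 K.
ΔF = −(S/4)Δα = −(10.51/4)×(-0.059) = 0.1550 W m^-2.
Linearising σT⁴ gives d(σT⁴)/dT = 4σT_e³ = 0.07081 W m^-2 per K.
ΔT₀ = ΔF/λ_P = 0.1550/0.07081 = 2.19 K.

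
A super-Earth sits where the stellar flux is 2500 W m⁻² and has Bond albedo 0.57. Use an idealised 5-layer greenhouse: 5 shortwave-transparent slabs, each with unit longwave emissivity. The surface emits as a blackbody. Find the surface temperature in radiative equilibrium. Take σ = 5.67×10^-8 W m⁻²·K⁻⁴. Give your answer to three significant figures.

Top-of-atmosphere balance: σT_e⁴ = S(1−α)/4 = 268.8 W m⁻² → T_e = 262.4 K.
For an N-layer opaque stack, T_s⁴ = (N+1)T_e⁴, hence T_s = (6)^(1/4)×262.4 K = 410.7 K.

411 kelvin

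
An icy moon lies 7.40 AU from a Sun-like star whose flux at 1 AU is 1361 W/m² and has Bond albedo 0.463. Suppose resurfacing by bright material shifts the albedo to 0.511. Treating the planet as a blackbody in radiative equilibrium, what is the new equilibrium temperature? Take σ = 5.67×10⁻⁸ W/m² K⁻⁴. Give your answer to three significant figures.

Irradiance scales as 1/d², so S = 1361 W/m² × (1/7.40)² = 24.85 W/m².
T₂ = [S(1−α₂)/(4σ)]^(1/4) = [24.85·0.489/(4σ)]^(1/4) = 85.56 K.

85.6 kelvin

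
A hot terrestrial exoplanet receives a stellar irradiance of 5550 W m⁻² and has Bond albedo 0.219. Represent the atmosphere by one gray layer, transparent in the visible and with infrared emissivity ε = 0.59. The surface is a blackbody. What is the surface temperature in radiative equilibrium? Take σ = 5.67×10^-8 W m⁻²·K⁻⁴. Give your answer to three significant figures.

406 K

The planet radiates to space at T_e = [S(1−α)/(4σ)]^(1/4) = 371.8 K.
The surface balance (absorbed SW + ε·downward IR = σT_s⁴) with T_a⁴ = T_s⁴/2 reduces to T_s = T_e·[2/(2−ε)]^¼ = 405.8 K.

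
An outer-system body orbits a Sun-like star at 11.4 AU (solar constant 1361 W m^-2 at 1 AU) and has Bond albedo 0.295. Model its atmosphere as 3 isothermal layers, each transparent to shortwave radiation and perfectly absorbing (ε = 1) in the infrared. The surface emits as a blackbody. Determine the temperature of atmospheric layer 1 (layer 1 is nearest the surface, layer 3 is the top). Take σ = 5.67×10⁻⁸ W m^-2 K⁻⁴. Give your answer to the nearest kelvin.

Flux at the orbit: S = 1361/(11.4)² = 10.47 W m^-2.
OLR = S(1−α)/4 = 1.846 W m^-2; the top layer radiates at T_e = 75.54 K.
Each opaque layer satisfies 2T_j⁴ = T_{j−1}⁴ + T_{j+1}⁴, giving T_k⁴ = (N+1−k)T_e⁴.
With k = 1: T_1 = (3+1−1)^¼·75.54 K = 99.41 K.

99 K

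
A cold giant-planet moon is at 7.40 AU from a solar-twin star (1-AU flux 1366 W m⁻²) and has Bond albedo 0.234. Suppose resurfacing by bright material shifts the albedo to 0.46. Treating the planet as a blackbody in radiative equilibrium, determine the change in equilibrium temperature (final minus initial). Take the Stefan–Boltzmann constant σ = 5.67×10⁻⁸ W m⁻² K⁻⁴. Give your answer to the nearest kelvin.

By the inverse-square law, S = 1366/7.40² = 24.95 W m⁻².
Before: T₁ = [24.95·0.766/(4σ)]^(1/4) = 95.81 K.
After:  T₂ = [24.95·0.54/(4σ)]^(1/4) = 87.79 K.
Change: 87.79 − 95.81 = -8.018 K.

-8 kelvin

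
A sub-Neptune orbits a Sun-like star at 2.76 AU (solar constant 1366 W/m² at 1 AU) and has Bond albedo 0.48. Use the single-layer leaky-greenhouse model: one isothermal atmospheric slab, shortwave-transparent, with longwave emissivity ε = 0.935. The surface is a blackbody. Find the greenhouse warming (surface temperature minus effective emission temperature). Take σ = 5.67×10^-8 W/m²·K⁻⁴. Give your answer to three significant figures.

24.3 K

Irradiance scales as 1/d², so S = 1366 W/m² × (1/2.76)² = 179.3 W/m².
The planet radiates to space at T_e = [S(1−α)/(4σ)]^(1/4) = 142.4 K.
For a single slab of emissivity ε, T_s⁴ = 2T_e⁴/(2−ε); thus T_s = 142.4·(1.878)^(1/4) = 166.7 K.
Greenhouse warming: T_s − T_e = 24.30 K.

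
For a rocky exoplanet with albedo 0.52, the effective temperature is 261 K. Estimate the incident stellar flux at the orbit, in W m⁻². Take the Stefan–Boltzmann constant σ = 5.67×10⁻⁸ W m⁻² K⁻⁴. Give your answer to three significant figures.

From S(1−α)/4 = σT⁴: S = 4σT⁴/(1−α).
σT⁴ = 5.67×10⁻⁸·(261)⁴ = 263.1 W m⁻².
S = 4·263.1/0.48 = 2193 W m⁻².

2190 W m⁻²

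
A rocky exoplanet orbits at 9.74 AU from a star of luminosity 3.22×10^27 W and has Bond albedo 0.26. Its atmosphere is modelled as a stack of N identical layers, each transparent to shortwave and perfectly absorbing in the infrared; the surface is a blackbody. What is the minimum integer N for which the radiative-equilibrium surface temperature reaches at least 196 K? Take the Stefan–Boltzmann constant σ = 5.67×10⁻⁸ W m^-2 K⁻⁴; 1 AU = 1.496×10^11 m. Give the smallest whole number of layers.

d = 9.74 × 1.496×10^11 m = 1.457×10^12 m.
Flux at the orbit: S = L/(4πd²) = 3.22×10^27/(4π·(1.46×10^12)²) = 120.7 W m^-2.
OLR = S(1−α)/4 = 22.33 W m^-2; the top layer radiates at T_e = 140.9 K.
T_s = (N+1)^(1/4)·T_e ≥ 196 K requires N+1 ≥ (T_s/T_e)⁴ = (196/140.9)⁴ = 3.748.
So N ≥ 2.748; the smallest integer is N = 3.

3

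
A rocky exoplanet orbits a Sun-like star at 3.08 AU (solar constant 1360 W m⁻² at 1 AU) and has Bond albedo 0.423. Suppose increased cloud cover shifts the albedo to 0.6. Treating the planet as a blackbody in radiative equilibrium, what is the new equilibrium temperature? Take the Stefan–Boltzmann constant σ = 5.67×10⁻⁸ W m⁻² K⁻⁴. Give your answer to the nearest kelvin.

By the inverse-square law, S = 1360/3.08² = 143.4 W m⁻².
New equilibrium: T₂ = [(1−0.6)·143.4/(4σ)]^(1/4) = 126.1 K.

126 K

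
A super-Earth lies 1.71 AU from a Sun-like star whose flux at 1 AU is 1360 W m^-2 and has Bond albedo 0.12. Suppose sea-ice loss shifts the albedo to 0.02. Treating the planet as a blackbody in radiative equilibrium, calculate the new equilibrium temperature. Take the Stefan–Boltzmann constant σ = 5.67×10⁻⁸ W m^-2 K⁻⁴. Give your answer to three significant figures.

Flux at the orbit: S = 1360/(1.71)² = 465.1 W m^-2.
With the new albedo, S(1−α₂)/4 = 113.9 W m^-2, so T₂ = 211.7 K.

212 K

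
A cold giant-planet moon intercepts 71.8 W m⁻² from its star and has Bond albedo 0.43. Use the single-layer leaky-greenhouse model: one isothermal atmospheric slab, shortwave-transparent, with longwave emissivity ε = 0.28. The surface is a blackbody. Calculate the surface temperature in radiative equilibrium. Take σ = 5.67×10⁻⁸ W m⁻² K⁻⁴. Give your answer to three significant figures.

120 kelvin

Effective emission temperature (TOA balance): σT_e⁴ = S(1−α)/4 = 10.23 W m⁻² → T_e = 115.9 K.
For a single slab of emissivity ε, T_s⁴ = 2T_e⁴/(2−ε); thus T_s = 115.9·(1.163)^(1/4) = 120.4 K.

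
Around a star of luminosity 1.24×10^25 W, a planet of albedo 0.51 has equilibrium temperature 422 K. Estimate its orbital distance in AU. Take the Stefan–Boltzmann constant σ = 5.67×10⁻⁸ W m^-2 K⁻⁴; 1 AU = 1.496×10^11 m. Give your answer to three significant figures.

Energy balance gives S = 4σT⁴/(1−α) = 14680 W m^-2.
S = L/(4πd²) → d = √(L/4πS) = √(1.24×10^25/(4π·14680)) = 8.199×10^9 m = 0.05481 AU.

0.0548 AU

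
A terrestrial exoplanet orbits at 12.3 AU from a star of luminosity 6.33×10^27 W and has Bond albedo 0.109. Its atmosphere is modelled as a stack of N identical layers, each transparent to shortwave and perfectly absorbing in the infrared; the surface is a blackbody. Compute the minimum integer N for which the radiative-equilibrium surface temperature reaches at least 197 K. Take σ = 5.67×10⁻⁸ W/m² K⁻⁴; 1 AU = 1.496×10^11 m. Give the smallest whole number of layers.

Orbital distance: d = 12.3 AU = 1.840×10^12 m.
Flux at the orbit: S = L/(4πd²) = 6.33×10^27/(4π·(1.84×10^12)²) = 148.8 W/m².
Top-of-atmosphere balance: σT_e⁴ = S(1−α)/4 = 33.14 W/m² → T_e = 155.5 K.
Need (N+1)T_e⁴ ≥ T_s⁴, i.e. N+1 ≥ (197/155.5)⁴ = 2.577.
The minimum whole number is N = 2.

2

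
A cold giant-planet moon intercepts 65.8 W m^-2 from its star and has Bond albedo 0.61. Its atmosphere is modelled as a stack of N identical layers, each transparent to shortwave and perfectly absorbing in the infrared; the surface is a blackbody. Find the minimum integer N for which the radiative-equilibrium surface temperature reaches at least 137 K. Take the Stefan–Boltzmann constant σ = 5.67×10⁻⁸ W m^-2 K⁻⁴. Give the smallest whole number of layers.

The effective emission temperature is T_e = [S(1−α)/(4σ)]^¼ = 103.1 K.
Need (N+1)T_e⁴ ≥ T_s⁴, i.e. N+1 ≥ (137/103.1)⁴ = 3.113.
So N ≥ 2.113; the smallest integer is N = 3.

3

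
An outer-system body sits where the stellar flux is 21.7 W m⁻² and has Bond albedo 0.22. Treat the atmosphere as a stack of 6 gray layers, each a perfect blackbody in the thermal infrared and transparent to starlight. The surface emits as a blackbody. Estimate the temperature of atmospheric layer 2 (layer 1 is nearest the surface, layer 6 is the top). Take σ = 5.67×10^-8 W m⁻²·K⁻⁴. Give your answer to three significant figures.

The effective emission temperature is T_e = [S(1−α)/(4σ)]^¼ = 92.95 K.
In the N-layer model, layer k (counted from the surface) has T_k = (N+1−k)^(1/4)·T_e.
T_2 = (5)^(1/4)·92.95 = 139.0 K.

139 K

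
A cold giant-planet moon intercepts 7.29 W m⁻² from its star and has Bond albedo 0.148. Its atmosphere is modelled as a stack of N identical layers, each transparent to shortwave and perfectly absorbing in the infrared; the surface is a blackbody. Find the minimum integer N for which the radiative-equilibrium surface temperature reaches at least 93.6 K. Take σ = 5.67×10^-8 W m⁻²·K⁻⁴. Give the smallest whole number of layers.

2

OLR = S(1−α)/4 = 1.553 W m⁻²; the top layer radiates at T_e = 72.34 K.
T_s = (N+1)^(1/4)·T_e ≥ 93.6 K requires N+1 ≥ (T_s/T_e)⁴ = (93.6/72.34)⁴ = 2.803.
So N ≥ 1.803; the smallest integer is N = 2.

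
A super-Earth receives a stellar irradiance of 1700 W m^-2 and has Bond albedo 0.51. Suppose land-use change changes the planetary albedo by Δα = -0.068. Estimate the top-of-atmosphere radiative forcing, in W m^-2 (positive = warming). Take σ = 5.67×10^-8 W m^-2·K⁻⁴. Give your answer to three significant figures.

The change in absorbed flux is Δ[S(1−α)/4] = −SΔα/4 = 28.90 W m^-2.

28.9 W m^-2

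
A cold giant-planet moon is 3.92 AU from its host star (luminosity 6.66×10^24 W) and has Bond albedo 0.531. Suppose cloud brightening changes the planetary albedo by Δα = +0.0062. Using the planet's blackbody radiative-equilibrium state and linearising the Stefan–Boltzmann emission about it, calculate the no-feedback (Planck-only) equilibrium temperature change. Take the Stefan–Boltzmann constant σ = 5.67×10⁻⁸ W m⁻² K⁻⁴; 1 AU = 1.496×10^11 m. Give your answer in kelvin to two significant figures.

-0.14 K

d = 3.92 × 1.496×10^11 m = 5.864×10^11 m.
Spreading L over a sphere of radius d: S = 6.66×10^24/(4π·5.86×10^11²) = 1.541 W m⁻².
Unperturbed T_e = [1.541·(1−0.531)/(4σ)]^¼ = 42.25 K.
The change in absorbed flux is Δ[S(1−α)/4] = −SΔα/4 = -0.002389 W m⁻².
Planck response: λ_P = 4σT_e³ = 4·5.67×10⁻⁸·(42.25)³ = 0.01711 W m⁻²/K.
ΔT₀ = ΔF/λ_P = -0.002389/0.01711 = -0.140 K.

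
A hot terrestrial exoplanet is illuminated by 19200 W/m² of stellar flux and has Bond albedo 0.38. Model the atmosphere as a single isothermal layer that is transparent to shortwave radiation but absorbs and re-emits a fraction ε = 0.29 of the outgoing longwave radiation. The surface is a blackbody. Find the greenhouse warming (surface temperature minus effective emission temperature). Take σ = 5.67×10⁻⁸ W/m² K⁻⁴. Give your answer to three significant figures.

19.1 kelvin

At the top of the atmosphere, σT_e⁴ = S(1−α)/4 = 2976 W/m², giving T_e = 478.6 K.
Surface balance with a leaky layer gives σT_s⁴ = σT_e⁴·2/(2−ε), so T_s = T_e·[2/(2−0.29)]^(1/4) = 497.8 K.
T_s − T_e = 497.8 − 478.6 = 19.12 K.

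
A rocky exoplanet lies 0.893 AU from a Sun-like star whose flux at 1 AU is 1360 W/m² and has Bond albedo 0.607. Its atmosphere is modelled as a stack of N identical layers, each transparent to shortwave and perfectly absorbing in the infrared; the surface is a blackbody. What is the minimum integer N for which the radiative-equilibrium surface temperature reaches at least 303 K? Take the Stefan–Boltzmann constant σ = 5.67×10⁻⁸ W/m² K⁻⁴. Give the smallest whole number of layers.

Irradiance scales as 1/d², so S = 1360 W/m² × (1/0.893)² = 1705 W/m².
Top-of-atmosphere balance: σT_e⁴ = S(1−α)/4 = 167.6 W/m² → T_e = 233.2 K.
Need (N+1)T_e⁴ ≥ T_s⁴, i.e. N+1 ≥ (303/233.2)⁴ = 2.852.
So N ≥ 1.852; the smallest integer is N = 2.

2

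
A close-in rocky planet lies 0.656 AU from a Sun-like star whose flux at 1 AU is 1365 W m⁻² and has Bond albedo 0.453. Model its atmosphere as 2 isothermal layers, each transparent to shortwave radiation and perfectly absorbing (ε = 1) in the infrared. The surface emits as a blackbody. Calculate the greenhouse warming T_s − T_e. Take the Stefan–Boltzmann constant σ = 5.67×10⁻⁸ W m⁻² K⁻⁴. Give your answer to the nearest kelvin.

93 K

Irradiance scales as 1/d², so S = 1365 W m⁻² × (1/0.656)² = 3172 W m⁻².
OLR = S(1−α)/4 = 433.8 W m⁻²; the top layer radiates at T_e = 295.7 K.
Surface: T_s = (3)^¼·T_e = 389.2 K.
So the greenhouse effect raises the surface by 389.2 − 295.7 = 93.48 K.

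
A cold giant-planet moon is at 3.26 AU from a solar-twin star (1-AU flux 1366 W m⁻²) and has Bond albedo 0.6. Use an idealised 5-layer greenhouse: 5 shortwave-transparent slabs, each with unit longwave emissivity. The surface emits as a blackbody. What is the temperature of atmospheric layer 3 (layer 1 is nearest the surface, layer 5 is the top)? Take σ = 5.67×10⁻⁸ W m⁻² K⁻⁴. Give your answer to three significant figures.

161 kelvin

Irradiance scales as 1/d², so S = 1366 W m⁻² × (1/3.26)² = 128.5 W m⁻².
The effective emission temperature is T_e = [S(1−α)/(4σ)]^¼ = 122.7 K.
The net upward flux σT_e⁴ is constant between every pair of levels, so T_k⁴ = (N+1−k)T_e⁴.
With k = 3: T_3 = (5+1−3)^¼·122.7 K = 161.5 K.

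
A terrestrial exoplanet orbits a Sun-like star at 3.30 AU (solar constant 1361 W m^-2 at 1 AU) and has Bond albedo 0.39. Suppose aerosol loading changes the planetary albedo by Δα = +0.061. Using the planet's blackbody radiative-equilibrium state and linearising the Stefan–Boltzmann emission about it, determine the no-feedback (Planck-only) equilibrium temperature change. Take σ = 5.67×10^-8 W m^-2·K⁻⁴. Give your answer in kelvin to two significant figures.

Irradiance scales as 1/d², so S = 1361 W m^-2 × (1/3.30)² = 125.0 W m^-2.
The baseline emission temperature is T_e = 135.4 K.
The change in absorbed flux is Δ[S(1−α)/4] = −SΔα/4 = -1.906 W m^-2.
The Planck feedback parameter is 4σT_e³ = 0.5630 W m^-2/K.
ΔT₀ = ΔF/λ_P = -1.906/0.5630 = -3.39 K.

-3.4 K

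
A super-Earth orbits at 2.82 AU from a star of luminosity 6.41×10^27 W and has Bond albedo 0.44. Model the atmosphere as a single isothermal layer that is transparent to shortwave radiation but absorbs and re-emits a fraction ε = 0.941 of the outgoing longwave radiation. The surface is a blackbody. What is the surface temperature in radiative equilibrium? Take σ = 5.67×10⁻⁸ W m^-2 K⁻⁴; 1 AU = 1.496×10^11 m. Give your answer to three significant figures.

d = 2.82 × 1.496×10^11 m = 4.219×10^11 m.
Spreading L over a sphere of radius d: S = 6.41×10^27/(4π·4.22×10^11²) = 2866 W m^-2.
Effective emission temperature (TOA balance): σT_e⁴ = S(1−α)/4 = 401.2 W m^-2 → T_e = 290.0 K.
Surface balance with a leaky layer gives σT_s⁴ = σT_e⁴·2/(2−ε), so T_s = T_e·[2/(2−0.941)]^(1/4) = 340.0 K.

340 K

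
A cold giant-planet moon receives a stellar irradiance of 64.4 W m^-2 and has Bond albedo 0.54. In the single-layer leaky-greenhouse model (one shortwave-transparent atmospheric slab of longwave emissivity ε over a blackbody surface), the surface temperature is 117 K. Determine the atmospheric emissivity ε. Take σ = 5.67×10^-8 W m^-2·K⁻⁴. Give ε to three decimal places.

0.606

First, T_e = [64.40·(1−0.54)/(4σ)]^(1/4) = 106.9 K.
T_s⁴ = T_e⁴·2/(2−ε) → ε = 2 − 2(T_e/T_s)⁴ = 2 − 2·(106.9/117)⁴ = 0.6059.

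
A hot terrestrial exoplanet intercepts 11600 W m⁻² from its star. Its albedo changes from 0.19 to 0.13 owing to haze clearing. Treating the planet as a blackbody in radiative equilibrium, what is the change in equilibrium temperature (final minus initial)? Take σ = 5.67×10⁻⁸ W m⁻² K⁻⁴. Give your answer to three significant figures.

8.13 kelvin

Before: T₁ = [11600·0.81/(4σ)]^(1/4) = 451.2 K.
With α = 0.13, T₂ = 459.3 K.
ΔT = T₂ − T₁ = 8.132 K.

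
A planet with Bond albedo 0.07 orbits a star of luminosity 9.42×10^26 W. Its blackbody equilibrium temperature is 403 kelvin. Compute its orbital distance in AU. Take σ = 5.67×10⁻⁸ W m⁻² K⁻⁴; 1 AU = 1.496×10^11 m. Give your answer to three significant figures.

0.722 AU

Energy balance gives S = 4σT⁴/(1−α) = 6433 W m⁻².
From L = 4πd²S, d = √(9.42×10^26/(4π·6433)) = 1.080×10^11 m = 0.7216 AU.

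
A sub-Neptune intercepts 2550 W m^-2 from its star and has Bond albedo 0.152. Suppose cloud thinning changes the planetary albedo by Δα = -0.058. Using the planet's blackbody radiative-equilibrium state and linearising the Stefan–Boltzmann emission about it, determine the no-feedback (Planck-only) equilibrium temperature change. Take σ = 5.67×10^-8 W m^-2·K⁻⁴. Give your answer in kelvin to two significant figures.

5.3 kelvin

Reference equilibrium: T_e = [S(1−α)/(4σ)]^(1/4) = 312.5 K.
The change in absorbed flux is Δ[S(1−α)/4] = −SΔα/4 = 36.98 W m^-2.
Planck response: λ_P = 4σT_e³ = 4·5.67×10⁻⁸·(312.5)³ = 6.920 W m^-2/K.
ΔT₀ = ΔF/λ_P = 36.98/6.920 = 5.34 K.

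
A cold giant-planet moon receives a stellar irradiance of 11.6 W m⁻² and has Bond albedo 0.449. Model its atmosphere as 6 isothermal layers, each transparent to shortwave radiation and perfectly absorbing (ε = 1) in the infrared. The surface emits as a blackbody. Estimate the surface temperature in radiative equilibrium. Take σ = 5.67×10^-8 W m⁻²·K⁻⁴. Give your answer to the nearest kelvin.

OLR = S(1−α)/4 = 1.598 W m⁻²; the top layer radiates at T_e = 72.86 K.
With N = 6 opaque layers, T_s = (N+1)^(1/4)·T_e = 7^(1/4)·72.86 = 118.5 K.

119 kelvin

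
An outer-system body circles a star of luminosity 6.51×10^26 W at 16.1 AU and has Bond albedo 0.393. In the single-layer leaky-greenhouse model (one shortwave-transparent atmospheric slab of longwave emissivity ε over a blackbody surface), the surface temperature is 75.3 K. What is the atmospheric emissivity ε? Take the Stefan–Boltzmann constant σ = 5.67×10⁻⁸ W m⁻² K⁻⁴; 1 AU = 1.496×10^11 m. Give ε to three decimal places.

Orbital distance: d = 16.1 AU = 2.409×10^12 m.
Flux at the orbit: S = L/(4πd²) = 6.51×10^26/(4π·(2.41×10^12)²) = 8.930 W m⁻².
First, T_e = [8.930·(1−0.393)/(4σ)]^(1/4) = 69.92 K.
Inverting T_s⁴ = 2T_e⁴/(2−ε): (T_e/T_s)⁴ = 0.7434, so ε = 2(1 − 0.7434) = 0.5132.

0.513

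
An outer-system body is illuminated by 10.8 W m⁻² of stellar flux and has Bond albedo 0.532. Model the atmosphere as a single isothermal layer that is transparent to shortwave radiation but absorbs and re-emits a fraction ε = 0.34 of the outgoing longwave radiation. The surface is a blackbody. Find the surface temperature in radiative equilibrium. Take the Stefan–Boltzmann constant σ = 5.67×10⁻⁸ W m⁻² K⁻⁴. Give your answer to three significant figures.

The planet radiates to space at T_e = [S(1−α)/(4σ)]^(1/4) = 68.71 K.
For a single slab of emissivity ε, T_s⁴ = 2T_e⁴/(2−ε); thus T_s = 68.71·(1.205)^(1/4) = 71.98 K.

72.0 K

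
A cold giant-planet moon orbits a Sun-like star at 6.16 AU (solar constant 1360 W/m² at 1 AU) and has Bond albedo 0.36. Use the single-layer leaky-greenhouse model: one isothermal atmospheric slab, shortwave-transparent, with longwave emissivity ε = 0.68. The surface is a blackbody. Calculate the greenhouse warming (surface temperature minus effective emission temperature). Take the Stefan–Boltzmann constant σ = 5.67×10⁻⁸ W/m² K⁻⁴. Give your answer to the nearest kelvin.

11 kelvin

Irradiance scales as 1/d², so S = 1360 W/m² × (1/6.16)² = 35.84 W/m².
The planet radiates to space at T_e = [S(1−α)/(4σ)]^(1/4) = 100.3 K.
For a single slab of emissivity ε, T_s⁴ = 2T_e⁴/(2−ε); thus T_s = 100.3·(1.515)^(1/4) = 111.3 K.
The atmosphere warms the surface by 10.98 K.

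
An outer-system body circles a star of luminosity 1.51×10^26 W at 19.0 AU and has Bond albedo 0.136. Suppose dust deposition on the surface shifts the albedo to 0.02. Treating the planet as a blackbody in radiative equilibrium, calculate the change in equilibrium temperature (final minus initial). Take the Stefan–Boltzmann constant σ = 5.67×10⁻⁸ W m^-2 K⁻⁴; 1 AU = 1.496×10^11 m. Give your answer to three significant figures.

1.56 K

d = 19.0 × 1.496×10^11 m = 2.842×10^12 m.
Flux at the orbit: S = L/(4πd²) = 1.51×10^26/(4π·(2.84×10^12)²) = 1.487 W m^-2.
Initial: T₁ = [S(1−0.136)/(4σ)]^(1/4) = 48.79 K.
After:  T₂ = [1.487·0.98/(4σ)]^(1/4) = 50.35 K.
Change: 50.35 − 48.79 = 1.561 K.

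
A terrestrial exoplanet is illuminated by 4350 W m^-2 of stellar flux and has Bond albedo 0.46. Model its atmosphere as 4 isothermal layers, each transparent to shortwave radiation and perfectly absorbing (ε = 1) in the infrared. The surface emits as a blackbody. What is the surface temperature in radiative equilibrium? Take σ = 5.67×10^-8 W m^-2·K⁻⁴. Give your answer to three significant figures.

477 kelvin

Top-of-atmosphere balance: σT_e⁴ = S(1−α)/4 = 587.2 W m^-2 → T_e = 319.0 K.
For an N-layer opaque stack, T_s⁴ = (N+1)T_e⁴, hence T_s = (5)^(1/4)×319.0 K = 477.0 K.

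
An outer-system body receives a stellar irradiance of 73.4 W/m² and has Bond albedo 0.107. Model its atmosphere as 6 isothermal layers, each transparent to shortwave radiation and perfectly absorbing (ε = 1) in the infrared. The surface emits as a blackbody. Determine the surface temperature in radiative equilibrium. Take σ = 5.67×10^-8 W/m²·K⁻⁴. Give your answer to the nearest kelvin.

The effective emission temperature is T_e = [S(1−α)/(4σ)]^¼ = 130.4 K.
For an N-layer opaque stack, T_s⁴ = (N+1)T_e⁴, hence T_s = (7)^(1/4)×130.4 K = 212.1 K.

212 K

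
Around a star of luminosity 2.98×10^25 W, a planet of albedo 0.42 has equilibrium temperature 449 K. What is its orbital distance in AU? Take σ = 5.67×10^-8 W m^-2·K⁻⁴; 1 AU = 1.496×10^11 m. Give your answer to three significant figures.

Required flux: S = 4σT⁴/(1−α) = 15890 W m^-2.
From L = 4πd²S, d = √(2.98×10^25/(4π·15890)) = 1.222×10^10 m = 0.08165 AU.

0.0817 AU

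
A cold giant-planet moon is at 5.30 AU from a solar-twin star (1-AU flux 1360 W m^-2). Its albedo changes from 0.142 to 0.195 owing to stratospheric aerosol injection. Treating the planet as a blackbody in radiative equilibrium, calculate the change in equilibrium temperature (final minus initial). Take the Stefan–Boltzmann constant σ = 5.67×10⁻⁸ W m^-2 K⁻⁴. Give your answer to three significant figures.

Flux at the orbit: S = 1360/(5.30)² = 48.42 W m^-2.
With α = 0.142, T₁ = 116.3 K.
Final:   T₂ = [S(1−0.195)/(4σ)]^(1/4) = 114.5 K.
Change: 114.5 − 116.3 = -1.840 K.

-1.84 K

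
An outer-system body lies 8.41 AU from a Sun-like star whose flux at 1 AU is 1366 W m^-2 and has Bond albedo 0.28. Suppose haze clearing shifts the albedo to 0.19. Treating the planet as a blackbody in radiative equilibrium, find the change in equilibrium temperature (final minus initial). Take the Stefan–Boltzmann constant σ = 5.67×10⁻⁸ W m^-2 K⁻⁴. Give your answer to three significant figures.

2.64 K

Flux at the orbit: S = 1366/(8.41)² = 19.31 W m^-2.
Initial: T₁ = [S(1−0.28)/(4σ)]^(1/4) = 88.49 K.
Final:   T₂ = [S(1−0.19)/(4σ)]^(1/4) = 91.13 K.
Change: 91.13 − 88.49 = 2.644 K.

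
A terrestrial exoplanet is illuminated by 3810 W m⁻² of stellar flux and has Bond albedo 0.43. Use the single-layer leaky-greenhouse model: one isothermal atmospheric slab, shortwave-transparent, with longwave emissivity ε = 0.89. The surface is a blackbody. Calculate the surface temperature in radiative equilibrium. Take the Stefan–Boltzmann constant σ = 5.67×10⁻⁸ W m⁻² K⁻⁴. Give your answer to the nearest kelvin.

At the top of the atmosphere, σT_e⁴ = S(1−α)/4 = 542.9 W m⁻², giving T_e = 312.8 K.
Surface balance with a leaky layer gives σT_s⁴ = σT_e⁴·2/(2−ε), so T_s = T_e·[2/(2−0.89)]^(1/4) = 362.4 K.

362 K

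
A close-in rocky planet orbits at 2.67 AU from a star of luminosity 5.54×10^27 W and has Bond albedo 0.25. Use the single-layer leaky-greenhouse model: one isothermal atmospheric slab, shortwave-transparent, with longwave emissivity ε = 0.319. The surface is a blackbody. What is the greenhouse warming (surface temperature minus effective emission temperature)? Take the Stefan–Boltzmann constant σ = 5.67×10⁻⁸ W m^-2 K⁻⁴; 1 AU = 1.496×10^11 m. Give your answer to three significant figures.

13.7 kelvin

d = 2.67 × 1.496×10^11 m = 3.994×10^11 m.
Flux at the orbit: S = L/(4πd²) = 5.54×10^27/(4π·(3.99×10^11)²) = 2763 W m^-2.
Effective emission temperature (TOA balance): σT_e⁴ = S(1−α)/4 = 518.1 W m^-2 → T_e = 309.2 K.
For a single slab of emissivity ε, T_s⁴ = 2T_e⁴/(2−ε); thus T_s = 309.2·(1.19)^(1/4) = 322.9 K.
Greenhouse warming: T_s − T_e = 13.73 K.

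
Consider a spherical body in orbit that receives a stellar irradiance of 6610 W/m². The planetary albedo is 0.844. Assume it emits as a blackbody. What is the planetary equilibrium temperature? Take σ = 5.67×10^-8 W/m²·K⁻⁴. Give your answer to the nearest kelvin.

Averaging over the sphere, the absorbed flux is S(1−α)/4 = 257.8 W/m².
In equilibrium σT⁴ equals this, so T = 259.7 K.

260 kelvin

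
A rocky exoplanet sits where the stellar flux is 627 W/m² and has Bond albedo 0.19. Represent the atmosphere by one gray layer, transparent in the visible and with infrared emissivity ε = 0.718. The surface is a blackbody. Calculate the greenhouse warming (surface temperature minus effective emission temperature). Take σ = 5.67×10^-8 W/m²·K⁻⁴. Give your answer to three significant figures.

At the top of the atmosphere, σT_e⁴ = S(1−α)/4 = 127.0 W/m², giving T_e = 217.5 K.
For a single slab of emissivity ε, T_s⁴ = 2T_e⁴/(2−ε); thus T_s = 217.5·(1.56)^(1/4) = 243.1 K.
The atmosphere warms the surface by 25.58 K.

25.6 K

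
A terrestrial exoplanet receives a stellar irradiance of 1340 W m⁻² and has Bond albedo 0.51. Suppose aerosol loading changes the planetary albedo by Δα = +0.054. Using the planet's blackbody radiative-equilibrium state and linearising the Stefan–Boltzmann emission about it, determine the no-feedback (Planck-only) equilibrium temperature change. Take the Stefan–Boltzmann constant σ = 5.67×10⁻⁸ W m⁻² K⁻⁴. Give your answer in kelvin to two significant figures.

-6.4 K

The baseline emission temperature is T_e = 232.0 K.
The change in absorbed flux is Δ[S(1−α)/4] = −SΔα/4 = -18.09 W m⁻².
Planck response: λ_P = 4σT_e³ = 4·5.67×10⁻⁸·(232.0)³ = 2.831 W m⁻²/K.
Hence the no-feedback warming is ΔF/(4σT_e³) = -6.39 K.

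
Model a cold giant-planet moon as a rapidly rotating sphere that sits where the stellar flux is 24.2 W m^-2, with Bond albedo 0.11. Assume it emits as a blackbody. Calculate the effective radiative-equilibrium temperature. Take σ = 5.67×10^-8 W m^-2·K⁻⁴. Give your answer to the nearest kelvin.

99 K

Absorbed flux (global mean): S(1−α)/4 = 24.20·0.89/4 = 5.385 W m^-2.
Balancing against σT⁴: T = (5.385/5.67×10⁻⁸)^(1/4) = 98.72 K.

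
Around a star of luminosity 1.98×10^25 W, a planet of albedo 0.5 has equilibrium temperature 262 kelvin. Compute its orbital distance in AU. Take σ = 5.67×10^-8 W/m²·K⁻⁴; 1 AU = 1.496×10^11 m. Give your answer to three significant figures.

0.181 AU

The flux needed for this T is 4σT⁴/(1−0.5) = 2137 W/m².
S = L/(4πd²) → d = √(L/4πS) = √(1.98×10^25/(4π·2137)) = 2.715×10^10 m = 0.1815 AU.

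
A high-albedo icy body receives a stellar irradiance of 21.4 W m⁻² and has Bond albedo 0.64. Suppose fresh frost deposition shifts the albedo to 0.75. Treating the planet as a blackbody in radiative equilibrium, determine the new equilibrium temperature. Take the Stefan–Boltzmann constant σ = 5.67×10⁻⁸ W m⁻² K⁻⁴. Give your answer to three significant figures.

69.7 K

With the new albedo, S(1−α₂)/4 = 1.337 W m⁻², so T₂ = 69.69 K.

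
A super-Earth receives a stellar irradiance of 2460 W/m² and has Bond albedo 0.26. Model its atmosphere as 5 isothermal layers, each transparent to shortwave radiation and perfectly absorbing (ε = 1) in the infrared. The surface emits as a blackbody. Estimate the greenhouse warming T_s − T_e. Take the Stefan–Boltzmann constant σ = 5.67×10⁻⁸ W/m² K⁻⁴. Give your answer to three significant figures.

169 K

The effective emission temperature is T_e = [S(1−α)/(4σ)]^¼ = 299.3 K.
T_s = (N+1)^(1/4)·T_e = 468.5 K.
So the greenhouse effect raises the surface by 468.5 − 299.3 = 169.1 K.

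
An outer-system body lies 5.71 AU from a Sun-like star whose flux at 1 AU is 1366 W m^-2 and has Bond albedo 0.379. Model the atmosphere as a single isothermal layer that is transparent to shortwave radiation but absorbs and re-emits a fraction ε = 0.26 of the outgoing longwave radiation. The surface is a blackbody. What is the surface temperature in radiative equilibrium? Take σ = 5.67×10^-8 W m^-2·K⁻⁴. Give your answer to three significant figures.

Flux at the orbit: S = 1366/(5.71)² = 41.90 W m^-2.
At the top of the atmosphere, σT_e⁴ = S(1−α)/4 = 6.504 W m^-2, giving T_e = 103.5 K.
Surface balance with a leaky layer gives σT_s⁴ = σT_e⁴·2/(2−ε), so T_s = T_e·[2/(2−0.26)]^(1/4) = 107.2 K.

107 kelvin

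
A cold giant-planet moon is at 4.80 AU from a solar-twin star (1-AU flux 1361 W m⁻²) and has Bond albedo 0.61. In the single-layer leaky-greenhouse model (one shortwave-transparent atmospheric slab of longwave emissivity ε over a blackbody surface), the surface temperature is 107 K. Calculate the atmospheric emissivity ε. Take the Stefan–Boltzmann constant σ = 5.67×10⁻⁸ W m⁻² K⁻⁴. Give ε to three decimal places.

0.450

By the inverse-square law, S = 1361/4.80² = 59.07 W m⁻².
TOA balance gives T_e = 100.4 K.
Since (2−ε)/2 = (T_e/T_s)⁴ = 0.7749, ε = 0.4501.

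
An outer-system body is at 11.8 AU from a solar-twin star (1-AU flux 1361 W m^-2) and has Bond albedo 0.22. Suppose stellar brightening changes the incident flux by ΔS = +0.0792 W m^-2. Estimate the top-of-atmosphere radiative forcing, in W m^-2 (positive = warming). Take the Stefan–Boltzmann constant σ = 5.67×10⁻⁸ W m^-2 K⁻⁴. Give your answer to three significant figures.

Flux at the orbit: S = 1361/(11.8)² = 9.774 W m^-2.
TOA radiative forcing: ΔF = (1−α)ΔS/4 = 0.78·(+0.0792)/4 = 0.01544 W m^-2.

0.0154 W m^-2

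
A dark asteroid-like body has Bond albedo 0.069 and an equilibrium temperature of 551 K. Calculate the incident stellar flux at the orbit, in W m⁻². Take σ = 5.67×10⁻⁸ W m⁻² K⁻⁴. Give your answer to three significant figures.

From S(1−α)/4 = σT⁴: S = 4σT⁴/(1−α).
The emitted flux is σT⁴ = 5226 W m⁻².
S = 4·5226/0.931 = 22450 W m⁻².

22500 W m⁻²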